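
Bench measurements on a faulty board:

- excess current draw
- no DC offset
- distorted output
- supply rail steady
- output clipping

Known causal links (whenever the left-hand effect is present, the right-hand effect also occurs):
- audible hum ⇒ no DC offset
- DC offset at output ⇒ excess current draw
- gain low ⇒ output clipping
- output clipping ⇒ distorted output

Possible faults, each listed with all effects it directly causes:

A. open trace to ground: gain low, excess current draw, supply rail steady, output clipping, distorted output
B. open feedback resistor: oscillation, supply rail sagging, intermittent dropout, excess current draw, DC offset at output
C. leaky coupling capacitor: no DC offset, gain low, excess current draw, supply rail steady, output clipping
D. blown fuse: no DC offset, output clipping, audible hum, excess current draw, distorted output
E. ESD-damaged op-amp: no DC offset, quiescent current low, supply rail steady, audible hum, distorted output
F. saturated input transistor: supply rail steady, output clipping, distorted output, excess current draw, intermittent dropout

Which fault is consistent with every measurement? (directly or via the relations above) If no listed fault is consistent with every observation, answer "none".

C

Per-candidate check:
(A) open trace to ground — excess current draw match; no DC offset miss; distorted output match; supply rail steady match; output clipping match
(B) open feedback resistor — fails on no DC offset, distorted output, supply rail steady, output clipping (predicts DC offset at output, not no DC offset; predicts supply rail sagging, not supply rail steady)
(C) leaky coupling capacitor — accounts for every observation (distorted output by output clipping → distorted output)
(D) blown fuse — excess current draw match; no DC offset match; distorted output match; supply rail steady miss; output clipping match
(E) ESD-damaged op-amp — does not account for excess current draw, output clipping
(F) saturated input transistor — does not account for no DC offset
(C) alone accounts for all the evidence.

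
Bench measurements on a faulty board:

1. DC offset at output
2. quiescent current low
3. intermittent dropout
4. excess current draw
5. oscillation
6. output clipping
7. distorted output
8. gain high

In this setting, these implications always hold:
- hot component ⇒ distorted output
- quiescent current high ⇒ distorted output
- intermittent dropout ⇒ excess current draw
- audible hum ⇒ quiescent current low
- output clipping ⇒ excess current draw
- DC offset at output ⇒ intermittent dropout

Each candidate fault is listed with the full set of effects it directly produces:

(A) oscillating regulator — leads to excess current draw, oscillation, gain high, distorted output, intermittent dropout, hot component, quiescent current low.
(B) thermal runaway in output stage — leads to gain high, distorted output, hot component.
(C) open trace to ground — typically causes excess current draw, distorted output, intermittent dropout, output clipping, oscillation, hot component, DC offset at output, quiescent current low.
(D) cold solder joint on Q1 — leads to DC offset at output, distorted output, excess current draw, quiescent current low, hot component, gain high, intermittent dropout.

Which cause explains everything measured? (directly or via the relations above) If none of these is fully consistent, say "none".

none

For each candidate, compare predicted effects to what was observed:
(A) oscillating regulator — DC offset at output NO; quiescent current low yes; intermittent dropout yes; excess current draw yes; oscillation yes; output clipping NO; distorted output yes; gain high yes
(B) thermal runaway in output stage — does not account for DC offset at output, quiescent current low, intermittent dropout, excess current draw, oscillation, output clipping
(C) open trace to ground — DC offset at output yes; quiescent current low yes; intermittent dropout yes; excess current draw yes; oscillation yes; output clipping yes; distorted output yes; gain high NO
(D) cold solder joint on Q1 — DC offset at output yes; quiescent current low yes; intermittent dropout yes; excess current draw yes; oscillation NO; output clipping NO; distorted output yes; gain high yes
None of the listed candidates fits everything.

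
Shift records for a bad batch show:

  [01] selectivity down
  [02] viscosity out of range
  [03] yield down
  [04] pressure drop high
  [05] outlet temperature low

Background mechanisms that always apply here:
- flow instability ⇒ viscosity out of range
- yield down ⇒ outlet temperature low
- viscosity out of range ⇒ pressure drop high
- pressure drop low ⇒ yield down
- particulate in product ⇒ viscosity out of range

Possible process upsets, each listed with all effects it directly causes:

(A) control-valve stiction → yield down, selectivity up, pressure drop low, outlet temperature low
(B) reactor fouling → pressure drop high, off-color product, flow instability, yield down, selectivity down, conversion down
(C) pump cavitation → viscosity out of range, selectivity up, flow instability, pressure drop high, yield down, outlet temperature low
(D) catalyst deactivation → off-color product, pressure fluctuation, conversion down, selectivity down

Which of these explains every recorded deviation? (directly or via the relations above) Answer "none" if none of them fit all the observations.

Per-candidate check:
(A) control-valve stiction — selectivity down miss; viscosity out of range miss; yield down match; pressure drop high miss; outlet temperature low match
(B) reactor fouling — selectivity down match; viscosity out of range match (via flow instability → viscosity out of range); yield down match; pressure drop high match; outlet temperature low match (via yield down → outlet temperature low)
(C) pump cavitation — selectivity down miss; viscosity out of range match; yield down match; pressure drop high match; outlet temperature low match
(D) catalyst deactivation — does not account for viscosity out of range, yield down, pressure drop high, outlet temperature low
Only (B) is consistent with every observation.

B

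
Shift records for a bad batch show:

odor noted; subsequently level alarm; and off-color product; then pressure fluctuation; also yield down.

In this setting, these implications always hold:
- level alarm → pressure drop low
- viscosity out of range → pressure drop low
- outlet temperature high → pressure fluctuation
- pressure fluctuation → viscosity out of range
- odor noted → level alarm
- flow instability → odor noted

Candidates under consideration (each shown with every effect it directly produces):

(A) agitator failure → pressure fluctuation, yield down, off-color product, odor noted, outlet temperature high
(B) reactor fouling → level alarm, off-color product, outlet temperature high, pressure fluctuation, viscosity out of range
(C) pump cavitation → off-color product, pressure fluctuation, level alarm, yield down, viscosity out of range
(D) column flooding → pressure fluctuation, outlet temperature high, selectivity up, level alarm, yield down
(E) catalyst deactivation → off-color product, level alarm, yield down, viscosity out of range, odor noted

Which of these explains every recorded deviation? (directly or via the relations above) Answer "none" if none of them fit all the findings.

A

Per-candidate check:
(A) agitator failure — odor noted match; level alarm match (through odor noted → level alarm); off-color product match; pressure fluctuation match; yield down match
(B) reactor fouling — odor noted miss; level alarm match; off-color product match; pressure fluctuation match; yield down miss
(C) pump cavitation — does not account for odor noted
(D) column flooding — does not account for odor noted, off-color product
(E) catalyst deactivation — does not account for pressure fluctuation
(A) is the only candidate with no mismatches.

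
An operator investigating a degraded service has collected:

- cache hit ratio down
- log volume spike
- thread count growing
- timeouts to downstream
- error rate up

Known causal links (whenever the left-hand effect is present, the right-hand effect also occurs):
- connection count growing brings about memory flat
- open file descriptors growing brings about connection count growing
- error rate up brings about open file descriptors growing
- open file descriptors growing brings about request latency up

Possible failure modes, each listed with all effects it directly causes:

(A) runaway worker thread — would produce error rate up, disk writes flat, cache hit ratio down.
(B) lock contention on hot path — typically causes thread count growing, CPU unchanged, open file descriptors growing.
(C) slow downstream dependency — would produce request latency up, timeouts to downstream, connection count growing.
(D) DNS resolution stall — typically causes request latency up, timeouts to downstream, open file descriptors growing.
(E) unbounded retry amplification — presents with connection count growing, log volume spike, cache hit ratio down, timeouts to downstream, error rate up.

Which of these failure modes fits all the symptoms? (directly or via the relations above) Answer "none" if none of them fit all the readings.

Per-candidate check:
(A) runaway worker thread — cache hit ratio down +; log volume spike -; thread count growing -; timeouts to downstream -; error rate up +
(B) lock contention on hot path — does not account for cache hit ratio down, log volume spike, timeouts to downstream, error rate up
(C) slow downstream dependency — cache hit ratio down -; log volume spike -; thread count growing -; timeouts to downstream +; error rate up -
(D) DNS resolution stall — does not account for cache hit ratio down, log volume spike, thread count growing, error rate up
(E) unbounded retry amplification — cache hit ratio down +; log volume spike +; thread count growing -; timeouts to downstream +; error rate up +
None of the listed candidates fits everything.

none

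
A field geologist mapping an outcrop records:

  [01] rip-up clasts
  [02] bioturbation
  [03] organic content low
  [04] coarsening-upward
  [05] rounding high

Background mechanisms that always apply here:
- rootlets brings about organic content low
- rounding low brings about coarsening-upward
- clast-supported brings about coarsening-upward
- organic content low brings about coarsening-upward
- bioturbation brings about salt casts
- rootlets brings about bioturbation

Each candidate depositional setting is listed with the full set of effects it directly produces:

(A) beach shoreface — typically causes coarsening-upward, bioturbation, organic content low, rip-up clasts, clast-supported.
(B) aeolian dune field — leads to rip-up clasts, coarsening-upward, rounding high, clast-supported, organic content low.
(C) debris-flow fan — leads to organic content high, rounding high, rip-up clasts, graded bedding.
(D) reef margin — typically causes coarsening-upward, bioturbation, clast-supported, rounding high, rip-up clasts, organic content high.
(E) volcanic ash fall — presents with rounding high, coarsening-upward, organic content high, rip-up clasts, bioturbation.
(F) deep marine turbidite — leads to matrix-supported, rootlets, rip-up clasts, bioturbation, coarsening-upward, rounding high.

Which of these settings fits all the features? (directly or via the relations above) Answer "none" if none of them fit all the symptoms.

F

Testing each hypothesis:
(A) beach shoreface — rip-up clasts yes; bioturbation yes; organic content low yes; coarsening-upward yes; rounding high NO
(B) aeolian dune field — rip-up clasts yes; bioturbation NO; organic content low yes; coarsening-upward yes; rounding high yes
(C) debris-flow fan — fails on bioturbation, organic content low, coarsening-upward (predicts organic content high, not organic content low)
(D) reef margin — fails on organic content low (predicts organic content high, not organic content low)
(E) volcanic ash fall — fails on organic content low (predicts organic content high, not organic content low)
(F) deep marine turbidite — rip-up clasts yes; bioturbation yes; organic content low yes (by rootlets → organic content low); coarsening-upward yes; rounding high yes
Only (F) is consistent with every observation.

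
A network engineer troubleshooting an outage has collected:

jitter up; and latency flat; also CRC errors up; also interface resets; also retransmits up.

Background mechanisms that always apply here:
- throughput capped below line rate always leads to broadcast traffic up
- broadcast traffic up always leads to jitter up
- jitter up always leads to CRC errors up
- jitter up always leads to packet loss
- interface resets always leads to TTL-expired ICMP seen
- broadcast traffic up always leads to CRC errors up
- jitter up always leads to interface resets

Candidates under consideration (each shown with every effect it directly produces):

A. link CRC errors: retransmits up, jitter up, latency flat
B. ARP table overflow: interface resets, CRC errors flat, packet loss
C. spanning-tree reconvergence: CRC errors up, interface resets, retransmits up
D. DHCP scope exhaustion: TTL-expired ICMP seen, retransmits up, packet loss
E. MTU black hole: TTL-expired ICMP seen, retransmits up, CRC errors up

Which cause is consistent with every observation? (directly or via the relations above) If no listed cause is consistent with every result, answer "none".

Per-candidate check:
(A) link CRC errors — jitter up ✓; latency flat ✓; CRC errors up ✓ (by jitter up → CRC errors up); interface resets ✓ (by jitter up → interface resets); retransmits up ✓
(B) ARP table overflow — jitter up ✗; latency flat ✗; CRC errors up ✗; interface resets ✓; retransmits up ✗
(C) spanning-tree reconvergence — does not account for jitter up, latency flat
(D) DHCP scope exhaustion — jitter up ✗; latency flat ✗; CRC errors up ✗; interface resets ✗; retransmits up ✓
(E) MTU black hole — jitter up ✗; latency flat ✗; CRC errors up ✓; interface resets ✗; retransmits up ✓
(A) alone accounts for all the evidence.

A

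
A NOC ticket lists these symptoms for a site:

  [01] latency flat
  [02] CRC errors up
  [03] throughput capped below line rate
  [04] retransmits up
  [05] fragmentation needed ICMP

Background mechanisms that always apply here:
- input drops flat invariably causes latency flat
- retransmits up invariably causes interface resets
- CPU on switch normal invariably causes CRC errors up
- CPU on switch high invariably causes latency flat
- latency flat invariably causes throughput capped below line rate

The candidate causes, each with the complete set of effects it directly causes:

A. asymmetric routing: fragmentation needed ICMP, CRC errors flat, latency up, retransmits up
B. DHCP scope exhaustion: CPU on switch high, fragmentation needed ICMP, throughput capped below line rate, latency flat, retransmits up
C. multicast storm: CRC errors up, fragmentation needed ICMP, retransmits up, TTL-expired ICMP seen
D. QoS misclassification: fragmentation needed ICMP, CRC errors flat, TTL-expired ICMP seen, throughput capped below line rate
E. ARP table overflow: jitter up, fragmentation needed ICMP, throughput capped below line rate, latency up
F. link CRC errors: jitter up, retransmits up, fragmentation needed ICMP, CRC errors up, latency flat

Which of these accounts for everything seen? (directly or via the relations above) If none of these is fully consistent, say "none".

F

Per-candidate check:
(A) asymmetric routing — fails on latency flat, CRC errors up, throughput capped below line rate (predicts latency up, not latency flat; predicts CRC errors flat, not CRC errors up)
(B) DHCP scope exhaustion — does not account for CRC errors up
(C) multicast storm — does not account for latency flat, throughput capped below line rate
(D) QoS misclassification — fails on latency flat, CRC errors up, retransmits up (predicts CRC errors flat, not CRC errors up)
(E) ARP table overflow — latency flat miss; CRC errors up miss; throughput capped below line rate match; retransmits up miss; fragmentation needed ICMP match
(F) link CRC errors — latency flat match; CRC errors up match; throughput capped below line rate match (via latency flat → throughput capped below line rate); retransmits up match; fragmentation needed ICMP match
(F) is the only candidate with no mismatches.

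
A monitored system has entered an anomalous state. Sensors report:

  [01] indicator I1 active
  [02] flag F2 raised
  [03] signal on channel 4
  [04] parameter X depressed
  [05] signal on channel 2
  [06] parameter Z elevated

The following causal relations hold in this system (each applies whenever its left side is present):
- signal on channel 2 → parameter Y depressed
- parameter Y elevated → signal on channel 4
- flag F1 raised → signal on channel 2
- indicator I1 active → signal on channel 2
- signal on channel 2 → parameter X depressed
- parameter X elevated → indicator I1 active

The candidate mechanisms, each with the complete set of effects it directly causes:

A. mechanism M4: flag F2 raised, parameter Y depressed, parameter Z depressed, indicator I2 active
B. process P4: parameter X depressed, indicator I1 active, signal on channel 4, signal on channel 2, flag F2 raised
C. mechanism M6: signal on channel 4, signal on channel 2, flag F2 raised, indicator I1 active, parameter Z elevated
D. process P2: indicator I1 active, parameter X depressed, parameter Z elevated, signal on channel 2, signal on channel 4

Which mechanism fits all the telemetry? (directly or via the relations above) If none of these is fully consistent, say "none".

C

Per-candidate check:
(A) mechanism M4 — fails on indicator I1 active, signal on channel 4, parameter X depressed, signal on channel 2, parameter Z elevated (predicts parameter Z depressed, not parameter Z elevated)
(B) process P4 — does not account for parameter Z elevated
(C) mechanism M6 — indicator I1 active ✓; flag F2 raised ✓; signal on channel 4 ✓; parameter X depressed ✓ (by signal on channel 2 → parameter X depressed); signal on channel 2 ✓; parameter Z elevated ✓
(D) process P2 — indicator I1 active ✓; flag F2 raised ✗; signal on channel 4 ✓; parameter X depressed ✓; signal on channel 2 ✓; parameter Z elevated ✓
(C) is the only candidate with no mismatches.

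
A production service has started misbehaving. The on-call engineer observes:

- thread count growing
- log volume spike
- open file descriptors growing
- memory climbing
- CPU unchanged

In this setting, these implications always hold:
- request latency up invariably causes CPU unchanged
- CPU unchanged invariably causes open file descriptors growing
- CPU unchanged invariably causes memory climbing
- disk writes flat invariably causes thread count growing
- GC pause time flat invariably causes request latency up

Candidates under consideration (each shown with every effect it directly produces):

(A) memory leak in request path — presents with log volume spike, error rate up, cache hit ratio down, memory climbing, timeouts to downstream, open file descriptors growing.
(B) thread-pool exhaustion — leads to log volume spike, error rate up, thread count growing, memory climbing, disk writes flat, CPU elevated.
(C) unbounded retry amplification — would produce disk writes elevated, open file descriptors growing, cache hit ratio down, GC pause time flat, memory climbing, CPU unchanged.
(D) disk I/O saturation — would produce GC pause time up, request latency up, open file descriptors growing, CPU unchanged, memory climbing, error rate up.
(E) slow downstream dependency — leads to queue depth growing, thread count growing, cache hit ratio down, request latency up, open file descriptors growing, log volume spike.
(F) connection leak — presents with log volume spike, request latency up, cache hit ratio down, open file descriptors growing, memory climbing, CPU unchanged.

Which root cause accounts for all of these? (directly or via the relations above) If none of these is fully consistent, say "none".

Per-candidate check:
(A) memory leak in request path — does not account for thread count growing, CPU unchanged
(B) thread-pool exhaustion — thread count growing ✓; log volume spike ✓; open file descriptors growing ✗; memory climbing ✓; CPU unchanged ✗
(C) unbounded retry amplification — does not account for thread count growing, log volume spike
(D) disk I/O saturation — does not account for thread count growing, log volume spike
(E) slow downstream dependency — accounts for every observation (memory climbing via request latency up → CPU unchanged → memory climbing)
(F) connection leak — thread count growing ✗; log volume spike ✓; open file descriptors growing ✓; memory climbing ✓; CPU unchanged ✓
(E) is the only candidate with no mismatches.

E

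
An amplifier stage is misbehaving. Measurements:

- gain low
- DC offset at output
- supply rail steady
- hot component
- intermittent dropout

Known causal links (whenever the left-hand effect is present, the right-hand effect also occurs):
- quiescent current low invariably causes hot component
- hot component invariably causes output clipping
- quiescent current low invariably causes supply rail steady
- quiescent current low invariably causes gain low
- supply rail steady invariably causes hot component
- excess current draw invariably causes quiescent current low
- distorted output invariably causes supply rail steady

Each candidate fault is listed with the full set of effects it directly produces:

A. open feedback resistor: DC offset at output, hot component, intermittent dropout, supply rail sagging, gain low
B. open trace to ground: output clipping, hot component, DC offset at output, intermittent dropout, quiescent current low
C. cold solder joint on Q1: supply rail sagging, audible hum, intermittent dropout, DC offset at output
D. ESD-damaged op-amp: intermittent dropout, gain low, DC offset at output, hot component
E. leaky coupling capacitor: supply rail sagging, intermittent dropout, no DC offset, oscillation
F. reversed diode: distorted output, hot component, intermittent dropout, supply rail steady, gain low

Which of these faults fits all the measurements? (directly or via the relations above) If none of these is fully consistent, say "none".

B

Checking each candidate against the observations:
(A) open feedback resistor — gain low yes; DC offset at output yes; supply rail steady NO; hot component yes; intermittent dropout yes
(B) open trace to ground — gain low yes (by quiescent current low → gain low); DC offset at output yes; supply rail steady yes (by quiescent current low → supply rail steady); hot component yes; intermittent dropout yes
(C) cold solder joint on Q1 — gain low NO; DC offset at output yes; supply rail steady NO; hot component NO; intermittent dropout yes
(D) ESD-damaged op-amp — does not account for supply rail steady
(E) leaky coupling capacitor — fails on gain low, DC offset at output, supply rail steady, hot component (predicts no DC offset, not DC offset at output; predicts supply rail sagging, not supply rail steady)
(F) reversed diode — does not account for DC offset at output
(B) alone accounts for all the evidence.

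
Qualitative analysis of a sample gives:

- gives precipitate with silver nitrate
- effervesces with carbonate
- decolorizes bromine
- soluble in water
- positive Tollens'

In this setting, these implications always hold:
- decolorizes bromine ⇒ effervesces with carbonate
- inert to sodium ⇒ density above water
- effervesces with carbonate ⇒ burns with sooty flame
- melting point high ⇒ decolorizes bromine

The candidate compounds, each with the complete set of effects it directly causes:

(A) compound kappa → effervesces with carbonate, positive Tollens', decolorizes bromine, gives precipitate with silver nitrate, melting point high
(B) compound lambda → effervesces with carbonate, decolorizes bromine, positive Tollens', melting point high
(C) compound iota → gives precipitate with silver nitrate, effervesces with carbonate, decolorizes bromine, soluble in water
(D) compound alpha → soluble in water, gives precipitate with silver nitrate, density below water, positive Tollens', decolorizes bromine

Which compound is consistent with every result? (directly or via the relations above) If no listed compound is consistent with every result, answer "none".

For each candidate, compare predicted effects to what was observed:
(A) compound kappa — gives precipitate with silver nitrate +; effervesces with carbonate +; decolorizes bromine +; soluble in water -; positive Tollens' +
(B) compound lambda — gives precipitate with silver nitrate -; effervesces with carbonate +; decolorizes bromine +; soluble in water -; positive Tollens' +
(C) compound iota — does not account for positive Tollens'
(D) compound alpha — gives precipitate with silver nitrate +; effervesces with carbonate + (by decolorizes bromine → effervesces with carbonate); decolorizes bromine +; soluble in water +; positive Tollens' +
(D) is the only candidate with no mismatches.

D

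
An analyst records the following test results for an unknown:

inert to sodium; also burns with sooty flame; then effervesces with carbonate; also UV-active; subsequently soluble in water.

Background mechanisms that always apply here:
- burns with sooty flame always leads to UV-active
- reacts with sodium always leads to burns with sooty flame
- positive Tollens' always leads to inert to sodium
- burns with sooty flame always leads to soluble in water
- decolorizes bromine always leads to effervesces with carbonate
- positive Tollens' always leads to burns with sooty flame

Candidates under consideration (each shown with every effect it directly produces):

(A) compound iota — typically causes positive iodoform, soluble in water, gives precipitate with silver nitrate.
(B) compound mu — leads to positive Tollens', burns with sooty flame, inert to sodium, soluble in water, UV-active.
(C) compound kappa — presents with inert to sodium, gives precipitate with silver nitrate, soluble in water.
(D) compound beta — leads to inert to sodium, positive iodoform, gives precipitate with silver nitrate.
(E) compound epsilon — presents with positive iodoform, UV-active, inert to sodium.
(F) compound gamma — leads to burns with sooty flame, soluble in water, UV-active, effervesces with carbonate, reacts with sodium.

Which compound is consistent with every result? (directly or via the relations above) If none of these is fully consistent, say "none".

none

For each candidate, compare predicted effects to what was observed:
(A) compound iota — does not account for inert to sodium, burns with sooty flame, effervesces with carbonate, UV-active
(B) compound mu — does not account for effervesces with carbonate
(C) compound kappa — does not account for burns with sooty flame, effervesces with carbonate, UV-active
(D) compound beta — inert to sodium +; burns with sooty flame -; effervesces with carbonate -; UV-active -; soluble in water -
(E) compound epsilon — inert to sodium +; burns with sooty flame -; effervesces with carbonate -; UV-active +; soluble in water -
(F) compound gamma — fails on inert to sodium (predicts reacts with sodium, not inert to sodium)
Every candidate fails on at least one observation.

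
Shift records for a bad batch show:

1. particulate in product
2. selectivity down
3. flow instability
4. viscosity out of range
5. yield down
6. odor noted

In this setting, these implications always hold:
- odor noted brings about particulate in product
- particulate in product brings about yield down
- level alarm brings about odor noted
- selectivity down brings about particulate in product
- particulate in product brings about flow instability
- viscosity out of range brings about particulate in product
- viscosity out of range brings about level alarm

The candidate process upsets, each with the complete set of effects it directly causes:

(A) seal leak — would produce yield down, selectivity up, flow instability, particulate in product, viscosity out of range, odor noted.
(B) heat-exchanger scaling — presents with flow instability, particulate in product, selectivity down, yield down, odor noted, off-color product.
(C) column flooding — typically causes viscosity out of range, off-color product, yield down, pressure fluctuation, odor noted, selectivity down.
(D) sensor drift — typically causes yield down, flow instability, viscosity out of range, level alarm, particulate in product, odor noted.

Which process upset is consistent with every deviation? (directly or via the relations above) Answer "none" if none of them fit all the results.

Per-candidate check:
(A) seal leak — particulate in product yes; selectivity down NO; flow instability yes; viscosity out of range yes; yield down yes; odor noted yes
(B) heat-exchanger scaling — does not account for viscosity out of range
(C) column flooding — particulate in product yes (through viscosity out of range → particulate in product); selectivity down yes; flow instability yes (through viscosity out of range → particulate in product → flow instability); viscosity out of range yes; yield down yes; odor noted yes
(D) sensor drift — does not account for selectivity down
Only (C) is consistent with every observation.

C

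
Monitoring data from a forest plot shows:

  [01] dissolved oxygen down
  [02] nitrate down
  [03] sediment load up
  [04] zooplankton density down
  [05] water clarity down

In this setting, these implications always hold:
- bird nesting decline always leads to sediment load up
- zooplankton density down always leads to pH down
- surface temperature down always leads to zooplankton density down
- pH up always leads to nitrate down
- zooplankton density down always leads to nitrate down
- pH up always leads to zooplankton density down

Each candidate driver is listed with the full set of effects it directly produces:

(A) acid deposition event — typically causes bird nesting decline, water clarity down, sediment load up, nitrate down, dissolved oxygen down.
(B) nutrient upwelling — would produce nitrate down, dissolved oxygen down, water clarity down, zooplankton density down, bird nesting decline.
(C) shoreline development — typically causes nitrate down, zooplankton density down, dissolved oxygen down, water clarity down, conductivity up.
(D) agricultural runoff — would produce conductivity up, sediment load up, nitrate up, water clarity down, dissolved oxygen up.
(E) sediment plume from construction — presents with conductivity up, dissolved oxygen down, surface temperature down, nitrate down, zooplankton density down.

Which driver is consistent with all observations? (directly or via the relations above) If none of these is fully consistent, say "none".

Per-candidate check:
(A) acid deposition event — does not account for zooplankton density down
(B) nutrient upwelling — dissolved oxygen down +; nitrate down +; sediment load up + (through bird nesting decline → sediment load up); zooplankton density down +; water clarity down +
(C) shoreline development — dissolved oxygen down +; nitrate down +; sediment load up -; zooplankton density down +; water clarity down +
(D) agricultural runoff — dissolved oxygen down -; nitrate down -; sediment load up +; zooplankton density down -; water clarity down +
(E) sediment plume from construction — dissolved oxygen down +; nitrate down +; sediment load up -; zooplankton density down +; water clarity down -
Only (B) is consistent with every observation.

B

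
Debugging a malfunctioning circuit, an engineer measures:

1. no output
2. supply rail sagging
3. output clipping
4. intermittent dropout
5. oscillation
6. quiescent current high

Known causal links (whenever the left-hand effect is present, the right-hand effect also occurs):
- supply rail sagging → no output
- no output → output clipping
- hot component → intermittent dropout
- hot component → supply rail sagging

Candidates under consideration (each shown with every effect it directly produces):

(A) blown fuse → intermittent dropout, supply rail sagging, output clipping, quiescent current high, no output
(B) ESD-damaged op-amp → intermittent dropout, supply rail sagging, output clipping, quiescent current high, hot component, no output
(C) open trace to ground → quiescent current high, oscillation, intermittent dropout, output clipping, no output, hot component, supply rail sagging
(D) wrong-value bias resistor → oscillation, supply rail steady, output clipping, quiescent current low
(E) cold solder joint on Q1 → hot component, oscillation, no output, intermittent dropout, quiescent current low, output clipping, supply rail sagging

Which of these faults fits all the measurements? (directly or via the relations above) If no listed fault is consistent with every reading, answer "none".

For each candidate, compare predicted effects to what was observed:
(A) blown fuse — no output match; supply rail sagging match; output clipping match; intermittent dropout match; oscillation miss; quiescent current high match
(B) ESD-damaged op-amp — no output match; supply rail sagging match; output clipping match; intermittent dropout match; oscillation miss; quiescent current high match
(C) open trace to ground — no output match; supply rail sagging match; output clipping match; intermittent dropout match; oscillation match; quiescent current high match
(D) wrong-value bias resistor — fails on no output, supply rail sagging, intermittent dropout, quiescent current high (predicts supply rail steady, not supply rail sagging; predicts quiescent current low, not quiescent current high)
(E) cold solder joint on Q1 — no output match; supply rail sagging match; output clipping match; intermittent dropout match; oscillation match; quiescent current high miss
(C) is the only candidate with no mismatches.

C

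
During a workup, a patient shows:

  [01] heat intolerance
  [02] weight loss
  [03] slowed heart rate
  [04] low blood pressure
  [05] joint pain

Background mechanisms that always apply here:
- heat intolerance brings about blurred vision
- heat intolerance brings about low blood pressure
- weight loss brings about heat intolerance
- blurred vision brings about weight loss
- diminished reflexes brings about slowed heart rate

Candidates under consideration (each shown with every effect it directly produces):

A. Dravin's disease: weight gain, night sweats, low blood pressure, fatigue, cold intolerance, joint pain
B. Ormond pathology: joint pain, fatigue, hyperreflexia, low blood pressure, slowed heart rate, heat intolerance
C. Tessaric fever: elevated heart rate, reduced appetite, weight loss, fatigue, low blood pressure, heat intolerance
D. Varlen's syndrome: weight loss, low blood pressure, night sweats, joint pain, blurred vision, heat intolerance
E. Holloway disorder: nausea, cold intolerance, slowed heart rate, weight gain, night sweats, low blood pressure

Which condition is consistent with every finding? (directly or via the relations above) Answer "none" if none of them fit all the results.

For each candidate, compare predicted effects to what was observed:
(A) Dravin's disease — fails on heat intolerance, weight loss, slowed heart rate (predicts cold intolerance, not heat intolerance; predicts weight gain, not weight loss)
(B) Ormond pathology — heat intolerance match; weight loss match (via heat intolerance → blurred vision → weight loss); slowed heart rate match; low blood pressure match; joint pain match
(C) Tessaric fever — fails on slowed heart rate, joint pain (predicts elevated heart rate, not slowed heart rate)
(D) Varlen's syndrome — heat intolerance match; weight loss match; slowed heart rate miss; low blood pressure match; joint pain match
(E) Holloway disorder — heat intolerance miss; weight loss miss; slowed heart rate match; low blood pressure match; joint pain miss
(B) is the only candidate with no mismatches.

B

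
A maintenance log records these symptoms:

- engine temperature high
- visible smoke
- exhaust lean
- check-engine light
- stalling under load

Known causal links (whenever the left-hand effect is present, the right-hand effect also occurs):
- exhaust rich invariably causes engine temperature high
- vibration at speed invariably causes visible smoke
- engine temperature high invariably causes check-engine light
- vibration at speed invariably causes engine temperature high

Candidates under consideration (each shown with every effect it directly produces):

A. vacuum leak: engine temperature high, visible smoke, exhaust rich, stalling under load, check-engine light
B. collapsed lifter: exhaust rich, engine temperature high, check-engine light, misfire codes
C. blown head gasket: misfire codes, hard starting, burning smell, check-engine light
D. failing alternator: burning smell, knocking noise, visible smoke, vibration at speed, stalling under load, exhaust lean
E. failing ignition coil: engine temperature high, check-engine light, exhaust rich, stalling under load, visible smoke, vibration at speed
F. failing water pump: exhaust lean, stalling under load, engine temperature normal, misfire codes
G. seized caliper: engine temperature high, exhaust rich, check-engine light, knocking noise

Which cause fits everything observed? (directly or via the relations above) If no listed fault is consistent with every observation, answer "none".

D

For each candidate, compare predicted effects to what was observed:
(A) vacuum leak — engine temperature high +; visible smoke +; exhaust lean -; check-engine light +; stalling under load +
(B) collapsed lifter — fails on visible smoke, exhaust lean, stalling under load (predicts exhaust rich, not exhaust lean)
(C) blown head gasket — does not account for engine temperature high, visible smoke, exhaust lean, stalling under load
(D) failing alternator — accounts for every observation (engine temperature high through vibration at speed → engine temperature high)
(E) failing ignition coil — fails on exhaust lean (predicts exhaust rich, not exhaust lean)
(F) failing water pump — fails on engine temperature high, visible smoke, check-engine light (predicts engine temperature normal, not engine temperature high)
(G) seized caliper — engine temperature high +; visible smoke -; exhaust lean -; check-engine light +; stalling under load -
(D) is the only candidate with no mismatches.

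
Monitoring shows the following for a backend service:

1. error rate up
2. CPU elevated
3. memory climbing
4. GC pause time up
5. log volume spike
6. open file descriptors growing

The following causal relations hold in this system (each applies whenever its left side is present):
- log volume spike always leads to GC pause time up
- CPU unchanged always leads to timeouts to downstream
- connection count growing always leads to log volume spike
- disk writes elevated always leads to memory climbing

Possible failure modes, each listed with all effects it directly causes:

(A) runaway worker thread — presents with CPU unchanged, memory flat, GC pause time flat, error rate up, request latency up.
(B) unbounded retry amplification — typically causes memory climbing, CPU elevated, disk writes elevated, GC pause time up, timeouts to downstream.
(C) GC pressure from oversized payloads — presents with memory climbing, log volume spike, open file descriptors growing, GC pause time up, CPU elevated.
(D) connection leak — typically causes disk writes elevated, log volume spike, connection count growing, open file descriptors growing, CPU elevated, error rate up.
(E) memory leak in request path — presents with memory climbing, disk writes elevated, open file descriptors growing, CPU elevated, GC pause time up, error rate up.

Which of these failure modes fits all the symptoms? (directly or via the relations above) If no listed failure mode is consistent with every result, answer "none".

D

For each candidate, compare predicted effects to what was observed:
(A) runaway worker thread — error rate up ✓; CPU elevated ✗; memory climbing ✗; GC pause time up ✗; log volume spike ✗; open file descriptors growing ✗
(B) unbounded retry amplification — does not account for error rate up, log volume spike, open file descriptors growing
(C) GC pressure from oversized payloads — error rate up ✗; CPU elevated ✓; memory climbing ✓; GC pause time up ✓; log volume spike ✓; open file descriptors growing ✓
(D) connection leak — error rate up ✓; CPU elevated ✓; memory climbing ✓ (by disk writes elevated → memory climbing); GC pause time up ✓ (by log volume spike → GC pause time up); log volume spike ✓; open file descriptors growing ✓
(E) memory leak in request path — does not account for log volume spike
Only (D) is consistent with every observation.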